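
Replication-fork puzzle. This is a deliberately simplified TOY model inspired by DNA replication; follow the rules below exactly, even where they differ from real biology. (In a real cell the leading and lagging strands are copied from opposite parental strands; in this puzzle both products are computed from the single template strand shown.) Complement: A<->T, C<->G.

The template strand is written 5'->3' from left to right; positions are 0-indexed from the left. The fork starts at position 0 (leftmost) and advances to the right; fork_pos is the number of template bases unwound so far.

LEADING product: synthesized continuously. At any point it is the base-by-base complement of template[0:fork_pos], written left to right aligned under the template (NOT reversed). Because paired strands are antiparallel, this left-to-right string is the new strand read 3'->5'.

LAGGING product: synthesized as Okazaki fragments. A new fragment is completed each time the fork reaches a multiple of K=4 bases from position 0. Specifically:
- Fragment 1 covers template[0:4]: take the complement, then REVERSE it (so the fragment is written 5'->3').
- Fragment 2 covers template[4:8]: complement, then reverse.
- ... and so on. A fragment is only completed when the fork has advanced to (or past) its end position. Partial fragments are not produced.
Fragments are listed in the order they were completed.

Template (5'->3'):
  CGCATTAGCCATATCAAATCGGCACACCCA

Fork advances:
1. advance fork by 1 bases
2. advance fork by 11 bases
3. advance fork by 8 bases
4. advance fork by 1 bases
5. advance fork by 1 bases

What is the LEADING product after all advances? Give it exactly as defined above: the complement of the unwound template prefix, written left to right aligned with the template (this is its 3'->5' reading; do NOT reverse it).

Step 1: advance 1 -> fork_pos = 0 + 1 = 1.
Step 2: advance 11 -> fork_pos = 1 + 11 = 12.
Step 3: advance 8 -> fork_pos = 12 + 8 = 20.
Step 4: advance 1 -> fork_pos = 20 + 1 = 21.
Step 5: advance 1 -> fork_pos = 21 + 1 = 22.
Unwound prefix: template[0:22] = CGCATTAGCCATATCAAATCGG
Complement it base by base (A<->T, C<->G), keeping left-to-right order:
  [0:5] CGCAT -> GCGTA
  [5:10] TAGCC -> ATCGG
  [10:15] ATATC -> TATAG
  [15:20] AAATC -> TTTAG
  [20:22] GG -> CC
Concatenate: GCGTAATCGGTATAGTTTAGCC (length 22; written aligned with the template, i.e. 3'->5').

Answer: GCGTAATCGGTATAGTTTAGCC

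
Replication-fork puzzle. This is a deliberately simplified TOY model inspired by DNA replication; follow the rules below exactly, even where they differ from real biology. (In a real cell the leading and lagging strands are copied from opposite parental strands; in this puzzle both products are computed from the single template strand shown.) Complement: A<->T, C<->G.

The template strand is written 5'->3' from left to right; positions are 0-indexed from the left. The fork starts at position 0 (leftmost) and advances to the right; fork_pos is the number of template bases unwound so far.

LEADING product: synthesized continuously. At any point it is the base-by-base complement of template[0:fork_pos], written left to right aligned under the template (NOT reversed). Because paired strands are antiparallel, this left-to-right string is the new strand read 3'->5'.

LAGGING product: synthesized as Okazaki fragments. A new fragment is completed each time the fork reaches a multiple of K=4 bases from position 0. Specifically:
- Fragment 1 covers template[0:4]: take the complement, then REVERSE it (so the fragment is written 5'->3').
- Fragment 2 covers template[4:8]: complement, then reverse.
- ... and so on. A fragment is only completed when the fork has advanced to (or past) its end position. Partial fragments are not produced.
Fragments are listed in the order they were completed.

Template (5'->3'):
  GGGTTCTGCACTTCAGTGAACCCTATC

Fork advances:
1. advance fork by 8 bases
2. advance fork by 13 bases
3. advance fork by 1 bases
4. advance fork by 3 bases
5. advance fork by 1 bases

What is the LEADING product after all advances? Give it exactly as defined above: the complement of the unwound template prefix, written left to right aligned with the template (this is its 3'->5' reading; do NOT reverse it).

Answer: CCCAAGACGTGAAGTCACTTGGGATA

Derivation:
Step 1: advance 8 -> fork_pos = 0 + 8 = 8.
Step 2: advance 13 -> fork_pos = 8 + 13 = 21.
Step 3: advance 1 -> fork_pos = 21 + 1 = 22.
Step 4: advance 3 -> fork_pos = 22 + 3 = 25.
Step 5: advance 1 -> fork_pos = 25 + 1 = 26.
Unwound prefix: template[0:26] = GGGTTCTGCACTTCAGTGAACCCTAT
Complement it base by base (A<->T, C<->G), keeping left-to-right order:
  [0:5] GGGTT -> CCCAA
  [5:10] CTGCA -> GACGT
  [10:15] CTTCA -> GAAGT
  [15:20] GTGAA -> CACTT
  [20:25] CCCTA -> GGGAT
  [25:26] T -> A
Concatenate: CCCAAGACGTGAAGTCACTTGGGATA (length 26; written aligned with the template, i.e. 3'->5').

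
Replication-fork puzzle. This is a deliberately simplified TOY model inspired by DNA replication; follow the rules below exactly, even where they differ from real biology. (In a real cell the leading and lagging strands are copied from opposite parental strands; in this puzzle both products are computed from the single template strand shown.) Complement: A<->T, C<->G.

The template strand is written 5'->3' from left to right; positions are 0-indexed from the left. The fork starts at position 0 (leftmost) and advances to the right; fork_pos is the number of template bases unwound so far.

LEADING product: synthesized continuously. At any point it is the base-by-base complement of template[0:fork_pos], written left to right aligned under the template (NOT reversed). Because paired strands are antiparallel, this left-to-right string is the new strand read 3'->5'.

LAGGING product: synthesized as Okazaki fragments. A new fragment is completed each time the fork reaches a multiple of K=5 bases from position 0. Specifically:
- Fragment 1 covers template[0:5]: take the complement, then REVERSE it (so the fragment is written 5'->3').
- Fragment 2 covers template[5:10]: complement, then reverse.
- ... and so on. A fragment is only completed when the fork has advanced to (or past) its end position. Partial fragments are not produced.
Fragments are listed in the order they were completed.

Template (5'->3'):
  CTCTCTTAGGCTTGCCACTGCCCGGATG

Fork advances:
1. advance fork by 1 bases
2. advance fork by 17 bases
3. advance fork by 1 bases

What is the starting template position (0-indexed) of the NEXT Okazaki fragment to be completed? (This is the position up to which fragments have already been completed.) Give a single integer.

Step 1: advance 1 -> fork_pos = 0 + 1 = 1. Next multiple of 5 is 5 (not reached); still 0 fragment(s).
Step 2: advance 17 -> fork_pos = 1 + 17 = 18. Reached multiple(s) of 5: 5, 10, 15 -> fragments 1-3 completed (3 total).
Step 3: advance 1 -> fork_pos = 18 + 1 = 19. Next multiple of 5 is 20 (not reached); still 3 fragment(s).
3 fragment(s) completed, covering template[0:15] (3 x 5 = 15). The next fragment, fragment 4, covers template[15:20], so it starts at position 15.

Answer: 15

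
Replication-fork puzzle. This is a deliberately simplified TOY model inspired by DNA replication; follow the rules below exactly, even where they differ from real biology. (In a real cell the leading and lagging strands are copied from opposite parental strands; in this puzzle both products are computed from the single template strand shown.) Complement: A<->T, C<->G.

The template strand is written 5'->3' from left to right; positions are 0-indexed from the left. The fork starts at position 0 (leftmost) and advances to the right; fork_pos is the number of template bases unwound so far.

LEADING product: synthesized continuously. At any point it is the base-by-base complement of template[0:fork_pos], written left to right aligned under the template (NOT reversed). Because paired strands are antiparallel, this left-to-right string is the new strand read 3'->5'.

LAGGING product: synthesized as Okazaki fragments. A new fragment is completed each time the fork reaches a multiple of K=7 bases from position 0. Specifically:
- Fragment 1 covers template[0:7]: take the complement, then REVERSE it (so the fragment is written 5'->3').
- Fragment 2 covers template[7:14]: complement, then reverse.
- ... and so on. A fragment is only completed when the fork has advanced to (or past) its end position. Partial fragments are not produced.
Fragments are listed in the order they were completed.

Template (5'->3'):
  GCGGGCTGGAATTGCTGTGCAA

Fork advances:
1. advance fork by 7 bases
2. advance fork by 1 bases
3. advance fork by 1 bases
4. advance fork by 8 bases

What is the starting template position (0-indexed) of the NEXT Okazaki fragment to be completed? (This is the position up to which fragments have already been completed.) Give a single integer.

Answer: 14

Derivation:
Step 1: advance 7 -> fork_pos = 0 + 7 = 7. Reached multiple(s) of 7: 7 -> fragment 1 completed (1 total).
Step 2: advance 1 -> fork_pos = 7 + 1 = 8. Next multiple of 7 is 14 (not reached); still 1 fragment(s).
Step 3: advance 1 -> fork_pos = 8 + 1 = 9. Next multiple of 7 is 14 (not reached); still 1 fragment(s).
Step 4: advance 8 -> fork_pos = 9 + 8 = 17. Reached multiple(s) of 7: 14 -> fragment 2 completed (2 total).
2 fragment(s) completed, covering template[0:14] (2 x 7 = 14). The next fragment, fragment 3, covers template[14:21], so it starts at position 14.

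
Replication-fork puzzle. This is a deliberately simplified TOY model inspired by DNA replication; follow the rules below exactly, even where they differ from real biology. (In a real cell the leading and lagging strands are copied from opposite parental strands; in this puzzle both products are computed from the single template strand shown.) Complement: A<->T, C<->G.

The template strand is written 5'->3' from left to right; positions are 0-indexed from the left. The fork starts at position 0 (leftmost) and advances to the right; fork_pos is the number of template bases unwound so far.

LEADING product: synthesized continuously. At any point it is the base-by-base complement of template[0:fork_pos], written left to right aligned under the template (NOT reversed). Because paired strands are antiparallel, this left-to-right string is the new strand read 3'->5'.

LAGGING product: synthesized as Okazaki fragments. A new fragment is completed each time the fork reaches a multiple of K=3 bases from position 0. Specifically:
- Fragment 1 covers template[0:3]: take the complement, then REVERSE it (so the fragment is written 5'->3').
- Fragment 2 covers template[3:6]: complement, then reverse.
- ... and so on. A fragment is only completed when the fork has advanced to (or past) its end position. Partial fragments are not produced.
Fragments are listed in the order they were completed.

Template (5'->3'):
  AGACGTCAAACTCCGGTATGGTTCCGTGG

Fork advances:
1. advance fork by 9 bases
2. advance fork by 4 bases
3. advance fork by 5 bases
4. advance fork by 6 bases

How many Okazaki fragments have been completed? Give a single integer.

Step 1: advance 9 -> fork_pos = 0 + 9 = 9. Reached multiple(s) of 3: 3, 6, 9 -> fragments 1-3 completed (3 total).
Step 2: advance 4 -> fork_pos = 9 + 4 = 13. Reached multiple(s) of 3: 12 -> fragment 4 completed (4 total).
Step 3: advance 5 -> fork_pos = 13 + 5 = 18. Reached multiple(s) of 3: 15, 18 -> fragments 5-6 completed (6 total).
Step 4: advance 6 -> fork_pos = 18 + 6 = 24. Reached multiple(s) of 3: 21, 24 -> fragments 7-8 completed (8 total).
Check: final fork_pos = 24; the multiples of 3 that are <= 24 are 3..24 -> 24 // 3 = 8 completed fragment(s).

Answer: 8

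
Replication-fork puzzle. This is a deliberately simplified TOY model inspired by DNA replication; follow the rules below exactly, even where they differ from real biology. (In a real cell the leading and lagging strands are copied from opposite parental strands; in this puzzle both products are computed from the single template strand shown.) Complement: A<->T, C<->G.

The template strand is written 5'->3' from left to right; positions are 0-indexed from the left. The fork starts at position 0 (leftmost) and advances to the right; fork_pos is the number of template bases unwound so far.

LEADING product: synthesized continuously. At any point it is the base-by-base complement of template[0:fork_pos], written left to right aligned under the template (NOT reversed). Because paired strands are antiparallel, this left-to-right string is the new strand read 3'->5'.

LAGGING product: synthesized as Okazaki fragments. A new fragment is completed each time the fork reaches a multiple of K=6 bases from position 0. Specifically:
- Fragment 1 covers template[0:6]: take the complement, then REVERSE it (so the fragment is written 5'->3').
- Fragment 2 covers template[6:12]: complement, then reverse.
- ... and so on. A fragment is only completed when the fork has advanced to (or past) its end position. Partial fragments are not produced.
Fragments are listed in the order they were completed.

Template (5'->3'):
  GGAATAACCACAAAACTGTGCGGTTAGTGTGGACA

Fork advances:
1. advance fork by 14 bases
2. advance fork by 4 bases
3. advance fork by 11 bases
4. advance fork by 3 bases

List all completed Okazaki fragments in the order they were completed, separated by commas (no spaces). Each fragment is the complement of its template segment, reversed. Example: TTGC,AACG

Step 1: advance 14 -> fork_pos = 0 + 14 = 14. Reached multiple(s) of 6: 6, 12 -> fragments 1-2 completed (2 total).
Step 2: advance 4 -> fork_pos = 14 + 4 = 18. Reached multiple(s) of 6: 18 -> fragment 3 completed (3 total).
Step 3: advance 11 -> fork_pos = 18 + 11 = 29. Reached multiple(s) of 6: 24 -> fragment 4 completed (4 total).
Step 4: advance 3 -> fork_pos = 29 + 3 = 32. Reached multiple(s) of 6: 30 -> fragment 5 completed (5 total).
Final fork_pos = 32, so 5 fragment(s) are complete. Build each: template segment -> complement -> reverse.
Fragment 1: template[0:6] = GGAATA -> complement CCTTAT -> reversed TATTCC
Fragment 2: template[6:12] = ACCACA -> complement TGGTGT -> reversed TGTGGT
Fragment 3: template[12:18] = AAACTG -> complement TTTGAC -> reversed CAGTTT
Fragment 4: template[18:24] = TGCGGT -> complement ACGCCA -> reversed ACCGCA
Fragment 5: template[24:30] = TAGTGT -> complement ATCACA -> reversed ACACTA

Answer: TATTCC,TGTGGT,CAGTTT,ACCGCA,ACACTA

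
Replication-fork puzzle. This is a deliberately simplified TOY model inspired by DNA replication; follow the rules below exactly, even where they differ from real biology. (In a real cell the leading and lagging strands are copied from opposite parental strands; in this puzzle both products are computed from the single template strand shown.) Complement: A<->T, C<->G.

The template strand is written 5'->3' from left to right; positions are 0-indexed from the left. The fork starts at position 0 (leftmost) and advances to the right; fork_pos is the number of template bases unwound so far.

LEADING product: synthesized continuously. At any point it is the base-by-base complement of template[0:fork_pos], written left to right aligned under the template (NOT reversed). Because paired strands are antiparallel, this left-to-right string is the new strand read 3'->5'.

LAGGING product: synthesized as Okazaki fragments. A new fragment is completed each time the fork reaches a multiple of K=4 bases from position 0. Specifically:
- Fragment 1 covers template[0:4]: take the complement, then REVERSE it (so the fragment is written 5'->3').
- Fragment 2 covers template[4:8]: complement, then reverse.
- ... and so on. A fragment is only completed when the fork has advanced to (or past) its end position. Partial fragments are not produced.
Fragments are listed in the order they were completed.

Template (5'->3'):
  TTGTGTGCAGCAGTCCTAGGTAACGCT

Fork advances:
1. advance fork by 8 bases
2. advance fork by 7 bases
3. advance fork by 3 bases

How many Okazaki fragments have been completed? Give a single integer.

Step 1: advance 8 -> fork_pos = 0 + 8 = 8. Reached multiple(s) of 4: 4, 8 -> fragments 1-2 completed (2 total).
Step 2: advance 7 -> fork_pos = 8 + 7 = 15. Reached multiple(s) of 4: 12 -> fragment 3 completed (3 total).
Step 3: advance 3 -> fork_pos = 15 + 3 = 18. Reached multiple(s) of 4: 16 -> fragment 4 completed (4 total).
Check: final fork_pos = 18; the multiples of 4 that are <= 18 are 4..16 -> 18 // 4 = 4 completed fragment(s).

Answer: 4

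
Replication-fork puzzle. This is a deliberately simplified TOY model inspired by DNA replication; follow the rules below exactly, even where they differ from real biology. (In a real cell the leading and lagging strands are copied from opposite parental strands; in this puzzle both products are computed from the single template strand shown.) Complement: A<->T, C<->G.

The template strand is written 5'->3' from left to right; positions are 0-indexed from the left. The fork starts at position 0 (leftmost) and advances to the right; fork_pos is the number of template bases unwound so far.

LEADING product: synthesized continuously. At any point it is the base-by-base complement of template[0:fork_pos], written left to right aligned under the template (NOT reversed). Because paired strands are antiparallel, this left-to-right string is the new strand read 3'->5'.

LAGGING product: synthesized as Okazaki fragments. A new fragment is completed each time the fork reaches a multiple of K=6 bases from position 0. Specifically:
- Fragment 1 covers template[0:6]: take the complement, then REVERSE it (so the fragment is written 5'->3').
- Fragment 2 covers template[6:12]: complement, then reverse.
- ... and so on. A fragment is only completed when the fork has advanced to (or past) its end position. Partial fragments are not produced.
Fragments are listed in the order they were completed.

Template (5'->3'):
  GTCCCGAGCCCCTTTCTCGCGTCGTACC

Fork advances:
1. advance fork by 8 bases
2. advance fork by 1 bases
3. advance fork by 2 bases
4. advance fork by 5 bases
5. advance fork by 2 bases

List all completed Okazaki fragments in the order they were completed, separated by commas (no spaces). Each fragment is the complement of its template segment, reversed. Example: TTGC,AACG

Step 1: advance 8 -> fork_pos = 0 + 8 = 8. Reached multiple(s) of 6: 6 -> fragment 1 completed (1 total).
Step 2: advance 1 -> fork_pos = 8 + 1 = 9. Next multiple of 6 is 12 (not reached); still 1 fragment(s).
Step 3: advance 2 -> fork_pos = 9 + 2 = 11. Next multiple of 6 is 12 (not reached); still 1 fragment(s).
Step 4: advance 5 -> fork_pos = 11 + 5 = 16. Reached multiple(s) of 6: 12 -> fragment 2 completed (2 total).
Step 5: advance 2 -> fork_pos = 16 + 2 = 18. Reached multiple(s) of 6: 18 -> fragment 3 completed (3 total).
Final fork_pos = 18, so 3 fragment(s) are complete. Build each: template segment -> complement -> reverse.
Fragment 1: template[0:6] = GTCCCG -> complement CAGGGC -> reversed CGGGAC
Fragment 2: template[6:12] = AGCCCC -> complement TCGGGG -> reversed GGGGCT
Fragment 3: template[12:18] = TTTCTC -> complement AAAGAG -> reversed GAGAAA

Answer: CGGGAC,GGGGCT,GAGAAA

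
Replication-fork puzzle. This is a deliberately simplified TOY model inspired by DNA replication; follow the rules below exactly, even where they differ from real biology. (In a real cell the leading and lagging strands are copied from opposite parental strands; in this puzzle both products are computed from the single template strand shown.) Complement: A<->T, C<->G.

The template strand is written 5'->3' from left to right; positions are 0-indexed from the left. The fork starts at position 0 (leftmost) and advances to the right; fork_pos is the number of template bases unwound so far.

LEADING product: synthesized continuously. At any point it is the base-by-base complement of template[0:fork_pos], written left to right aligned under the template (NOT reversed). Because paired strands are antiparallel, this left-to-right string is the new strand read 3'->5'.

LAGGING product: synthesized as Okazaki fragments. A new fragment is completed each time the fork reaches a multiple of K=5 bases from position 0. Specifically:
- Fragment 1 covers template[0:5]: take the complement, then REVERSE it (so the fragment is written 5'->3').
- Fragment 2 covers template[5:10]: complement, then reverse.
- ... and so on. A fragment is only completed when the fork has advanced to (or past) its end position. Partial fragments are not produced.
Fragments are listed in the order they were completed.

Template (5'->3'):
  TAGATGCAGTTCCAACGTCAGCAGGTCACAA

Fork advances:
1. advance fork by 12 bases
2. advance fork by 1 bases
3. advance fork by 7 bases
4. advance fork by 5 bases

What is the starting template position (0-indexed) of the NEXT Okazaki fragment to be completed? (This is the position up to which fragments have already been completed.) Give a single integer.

Step 1: advance 12 -> fork_pos = 0 + 12 = 12. Reached multiple(s) of 5: 5, 10 -> fragments 1-2 completed (2 total).
Step 2: advance 1 -> fork_pos = 12 + 1 = 13. Next multiple of 5 is 15 (not reached); still 2 fragment(s).
Step 3: advance 7 -> fork_pos = 13 + 7 = 20. Reached multiple(s) of 5: 15, 20 -> fragments 3-4 completed (4 total).
Step 4: advance 5 -> fork_pos = 20 + 5 = 25. Reached multiple(s) of 5: 25 -> fragment 5 completed (5 total).
5 fragment(s) completed, covering template[0:25] (5 x 5 = 25). The next fragment, fragment 6, covers template[25:30], so it starts at position 25.

Answer: 25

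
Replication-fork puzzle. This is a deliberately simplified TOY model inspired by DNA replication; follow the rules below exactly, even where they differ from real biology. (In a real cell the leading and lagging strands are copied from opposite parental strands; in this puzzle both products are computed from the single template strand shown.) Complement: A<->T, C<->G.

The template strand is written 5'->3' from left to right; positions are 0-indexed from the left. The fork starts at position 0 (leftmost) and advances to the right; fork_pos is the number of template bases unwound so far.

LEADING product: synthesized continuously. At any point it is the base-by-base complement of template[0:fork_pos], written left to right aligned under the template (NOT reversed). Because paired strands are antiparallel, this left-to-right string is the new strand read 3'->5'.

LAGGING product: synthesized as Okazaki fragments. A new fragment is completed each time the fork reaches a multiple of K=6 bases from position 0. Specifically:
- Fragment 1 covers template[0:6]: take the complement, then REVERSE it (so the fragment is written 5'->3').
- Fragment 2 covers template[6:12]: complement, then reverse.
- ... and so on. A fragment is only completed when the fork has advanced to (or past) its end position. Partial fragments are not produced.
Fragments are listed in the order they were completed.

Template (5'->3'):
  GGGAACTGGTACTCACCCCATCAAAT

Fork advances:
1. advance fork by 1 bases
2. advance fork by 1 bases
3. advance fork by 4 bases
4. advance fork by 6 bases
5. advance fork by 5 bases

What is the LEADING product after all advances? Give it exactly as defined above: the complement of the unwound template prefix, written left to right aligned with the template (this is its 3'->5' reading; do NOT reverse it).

Answer: CCCTTGACCATGAGTGG

Derivation:
Step 1: advance 1 -> fork_pos = 0 + 1 = 1.
Step 2: advance 1 -> fork_pos = 1 + 1 = 2.
Step 3: advance 4 -> fork_pos = 2 + 4 = 6.
Step 4: advance 6 -> fork_pos = 6 + 6 = 12.
Step 5: advance 5 -> fork_pos = 12 + 5 = 17.
Unwound prefix: template[0:17] = GGGAACTGGTACTCACC
Complement it base by base (A<->T, C<->G), keeping left-to-right order:
  [0:5] GGGAA -> CCCTT
  [5:10] CTGGT -> GACCA
  [10:15] ACTCA -> TGAGT
  [15:17] CC -> GG
Concatenate: CCCTTGACCATGAGTGG (length 17; written aligned with the template, i.e. 3'->5').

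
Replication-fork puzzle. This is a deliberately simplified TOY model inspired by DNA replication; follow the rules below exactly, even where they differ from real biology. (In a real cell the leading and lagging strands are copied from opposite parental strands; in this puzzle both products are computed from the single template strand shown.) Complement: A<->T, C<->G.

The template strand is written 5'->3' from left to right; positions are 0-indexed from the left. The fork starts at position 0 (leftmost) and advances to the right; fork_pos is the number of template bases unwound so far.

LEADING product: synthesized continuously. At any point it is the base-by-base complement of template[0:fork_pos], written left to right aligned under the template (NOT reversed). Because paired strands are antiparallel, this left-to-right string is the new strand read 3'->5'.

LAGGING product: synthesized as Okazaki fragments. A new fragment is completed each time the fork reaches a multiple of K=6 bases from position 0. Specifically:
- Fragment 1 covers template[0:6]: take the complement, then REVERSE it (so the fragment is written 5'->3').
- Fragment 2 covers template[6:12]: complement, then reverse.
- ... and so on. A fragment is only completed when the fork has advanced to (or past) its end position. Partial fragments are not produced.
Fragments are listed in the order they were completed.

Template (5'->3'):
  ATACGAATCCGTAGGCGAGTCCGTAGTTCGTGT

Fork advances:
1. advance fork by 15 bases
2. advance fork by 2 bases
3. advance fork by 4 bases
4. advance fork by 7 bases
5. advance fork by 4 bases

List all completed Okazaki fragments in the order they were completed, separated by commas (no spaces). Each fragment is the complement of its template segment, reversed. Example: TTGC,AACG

Step 1: advance 15 -> fork_pos = 0 + 15 = 15. Reached multiple(s) of 6: 6, 12 -> fragments 1-2 completed (2 total).
Step 2: advance 2 -> fork_pos = 15 + 2 = 17. Next multiple of 6 is 18 (not reached); still 2 fragment(s).
Step 3: advance 4 -> fork_pos = 17 + 4 = 21. Reached multiple(s) of 6: 18 -> fragment 3 completed (3 total).
Step 4: advance 7 -> fork_pos = 21 + 7 = 28. Reached multiple(s) of 6: 24 -> fragment 4 completed (4 total).
Step 5: advance 4 -> fork_pos = 28 + 4 = 32. Reached multiple(s) of 6: 30 -> fragment 5 completed (5 total).
Final fork_pos = 32, so 5 fragment(s) are complete. Build each: template segment -> complement -> reverse.
Fragment 1: template[0:6] = ATACGA -> complement TATGCT -> reversed TCGTAT
Fragment 2: template[6:12] = ATCCGT -> complement TAGGCA -> reversed ACGGAT
Fragment 3: template[12:18] = AGGCGA -> complement TCCGCT -> reversed TCGCCT
Fragment 4: template[18:24] = GTCCGT -> complement CAGGCA -> reversed ACGGAC
Fragment 5: template[24:30] = AGTTCG -> complement TCAAGC -> reversed CGAACT

Answer: TCGTAT,ACGGAT,TCGCCT,ACGGAC,CGAACT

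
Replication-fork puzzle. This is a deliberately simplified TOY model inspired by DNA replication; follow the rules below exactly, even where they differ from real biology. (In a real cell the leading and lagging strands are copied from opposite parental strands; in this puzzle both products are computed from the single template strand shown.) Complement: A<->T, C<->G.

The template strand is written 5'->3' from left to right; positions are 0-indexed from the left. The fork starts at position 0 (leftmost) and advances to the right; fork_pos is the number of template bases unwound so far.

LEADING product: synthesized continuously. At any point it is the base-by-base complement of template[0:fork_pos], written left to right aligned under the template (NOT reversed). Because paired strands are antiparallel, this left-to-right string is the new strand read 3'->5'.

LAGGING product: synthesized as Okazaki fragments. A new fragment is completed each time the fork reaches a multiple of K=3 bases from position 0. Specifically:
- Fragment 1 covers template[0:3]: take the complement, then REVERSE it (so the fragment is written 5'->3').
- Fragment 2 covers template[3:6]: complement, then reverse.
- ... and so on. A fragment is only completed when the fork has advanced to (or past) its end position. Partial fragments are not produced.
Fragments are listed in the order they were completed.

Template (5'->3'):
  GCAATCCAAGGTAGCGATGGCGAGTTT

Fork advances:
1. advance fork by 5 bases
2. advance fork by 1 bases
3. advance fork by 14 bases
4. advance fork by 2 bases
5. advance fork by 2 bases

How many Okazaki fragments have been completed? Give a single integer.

Step 1: advance 5 -> fork_pos = 0 + 5 = 5. Reached multiple(s) of 3: 3 -> fragment 1 completed (1 total).
Step 2: advance 1 -> fork_pos = 5 + 1 = 6. Reached multiple(s) of 3: 6 -> fragment 2 completed (2 total).
Step 3: advance 14 -> fork_pos = 6 + 14 = 20. Reached multiple(s) of 3: 9, 12, 15, 18 -> fragments 3-6 completed (6 total).
Step 4: advance 2 -> fork_pos = 20 + 2 = 22. Reached multiple(s) of 3: 21 -> fragment 7 completed (7 total).
Step 5: advance 2 -> fork_pos = 22 + 2 = 24. Reached multiple(s) of 3: 24 -> fragment 8 completed (8 total).
Check: final fork_pos = 24; the multiples of 3 that are <= 24 are 3..24 -> 24 // 3 = 8 completed fragment(s).

Answer: 8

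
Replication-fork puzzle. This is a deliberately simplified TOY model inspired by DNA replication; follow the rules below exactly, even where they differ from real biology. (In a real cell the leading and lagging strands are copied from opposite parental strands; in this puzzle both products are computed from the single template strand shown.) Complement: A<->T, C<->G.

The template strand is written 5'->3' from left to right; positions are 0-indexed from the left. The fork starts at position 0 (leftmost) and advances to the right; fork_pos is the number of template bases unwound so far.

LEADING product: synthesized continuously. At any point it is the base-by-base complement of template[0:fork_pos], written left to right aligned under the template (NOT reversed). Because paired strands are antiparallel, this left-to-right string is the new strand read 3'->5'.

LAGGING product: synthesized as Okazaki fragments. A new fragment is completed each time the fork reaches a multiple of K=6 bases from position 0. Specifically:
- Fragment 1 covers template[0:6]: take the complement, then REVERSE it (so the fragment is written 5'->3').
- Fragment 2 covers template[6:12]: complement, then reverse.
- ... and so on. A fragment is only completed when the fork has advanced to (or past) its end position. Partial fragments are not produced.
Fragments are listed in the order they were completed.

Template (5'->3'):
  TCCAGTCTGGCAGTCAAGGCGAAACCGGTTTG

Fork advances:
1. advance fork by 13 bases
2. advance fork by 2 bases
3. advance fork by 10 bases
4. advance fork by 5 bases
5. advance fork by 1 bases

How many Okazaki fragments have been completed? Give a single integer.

Answer: 5

Derivation:
Step 1: advance 13 -> fork_pos = 0 + 13 = 13. Reached multiple(s) of 6: 6, 12 -> fragments 1-2 completed (2 total).
Step 2: advance 2 -> fork_pos = 13 + 2 = 15. Next multiple of 6 is 18 (not reached); still 2 fragment(s).
Step 3: advance 10 -> fork_pos = 15 + 10 = 25. Reached multiple(s) of 6: 18, 24 -> fragments 3-4 completed (4 total).
Step 4: advance 5 -> fork_pos = 25 + 5 = 30. Reached multiple(s) of 6: 30 -> fragment 5 completed (5 total).
Step 5: advance 1 -> fork_pos = 30 + 1 = 31. Next multiple of 6 is 36 (not reached); still 5 fragment(s).
Check: final fork_pos = 31; the multiples of 6 that are <= 31 are 6..30 -> 31 // 6 = 5 completed fragment(s).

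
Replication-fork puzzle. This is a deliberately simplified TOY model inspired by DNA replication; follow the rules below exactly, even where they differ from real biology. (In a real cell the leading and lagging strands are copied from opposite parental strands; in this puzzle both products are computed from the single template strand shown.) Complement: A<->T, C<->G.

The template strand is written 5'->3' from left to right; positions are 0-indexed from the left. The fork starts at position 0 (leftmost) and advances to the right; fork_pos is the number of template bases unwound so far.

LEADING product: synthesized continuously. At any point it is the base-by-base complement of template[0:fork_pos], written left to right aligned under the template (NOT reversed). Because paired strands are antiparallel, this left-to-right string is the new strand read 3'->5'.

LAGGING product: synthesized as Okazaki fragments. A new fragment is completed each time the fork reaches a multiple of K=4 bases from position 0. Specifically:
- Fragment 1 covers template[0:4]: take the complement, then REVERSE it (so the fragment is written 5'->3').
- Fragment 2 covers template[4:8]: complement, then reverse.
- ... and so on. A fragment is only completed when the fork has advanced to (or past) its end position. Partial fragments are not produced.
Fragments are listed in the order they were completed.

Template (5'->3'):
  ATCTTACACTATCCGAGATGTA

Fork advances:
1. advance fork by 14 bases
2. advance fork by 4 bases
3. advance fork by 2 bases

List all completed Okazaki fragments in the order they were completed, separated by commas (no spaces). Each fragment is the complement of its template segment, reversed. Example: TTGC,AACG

Step 1: advance 14 -> fork_pos = 0 + 14 = 14. Reached multiple(s) of 4: 4, 8, 12 -> fragments 1-3 completed (3 total).
Step 2: advance 4 -> fork_pos = 14 + 4 = 18. Reached multiple(s) of 4: 16 -> fragment 4 completed (4 total).
Step 3: advance 2 -> fork_pos = 18 + 2 = 20. Reached multiple(s) of 4: 20 -> fragment 5 completed (5 total).
Final fork_pos = 20, so 5 fragment(s) are complete. Build each: template segment -> complement -> reverse.
Fragment 1: template[0:4] = ATCT -> complement TAGA -> reversed AGAT
Fragment 2: template[4:8] = TACA -> complement ATGT -> reversed TGTA
Fragment 3: template[8:12] = CTAT -> complement GATA -> reversed ATAG
Fragment 4: template[12:16] = CCGA -> complement GGCT -> reversed TCGG
Fragment 5: template[16:20] = GATG -> complement CTAC -> reversed CATC

Answer: AGAT,TGTA,ATAG,TCGG,CATC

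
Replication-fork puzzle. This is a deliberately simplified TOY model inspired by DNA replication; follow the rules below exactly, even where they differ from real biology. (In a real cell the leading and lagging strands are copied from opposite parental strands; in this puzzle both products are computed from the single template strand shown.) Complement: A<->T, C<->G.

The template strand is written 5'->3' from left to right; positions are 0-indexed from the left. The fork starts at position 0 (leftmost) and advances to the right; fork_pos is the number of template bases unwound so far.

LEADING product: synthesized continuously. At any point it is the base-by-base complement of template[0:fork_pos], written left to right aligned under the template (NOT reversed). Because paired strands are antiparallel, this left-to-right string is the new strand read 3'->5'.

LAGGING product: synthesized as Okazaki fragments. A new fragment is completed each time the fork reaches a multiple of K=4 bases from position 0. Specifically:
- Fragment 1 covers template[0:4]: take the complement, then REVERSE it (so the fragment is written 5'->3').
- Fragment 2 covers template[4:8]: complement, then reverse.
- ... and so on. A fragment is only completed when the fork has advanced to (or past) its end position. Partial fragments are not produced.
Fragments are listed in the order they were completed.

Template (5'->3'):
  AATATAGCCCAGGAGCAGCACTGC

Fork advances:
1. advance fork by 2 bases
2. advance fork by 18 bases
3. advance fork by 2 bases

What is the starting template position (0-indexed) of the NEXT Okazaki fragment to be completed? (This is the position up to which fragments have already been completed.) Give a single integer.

Answer: 20

Derivation:
Step 1: advance 2 -> fork_pos = 0 + 2 = 2. Next multiple of 4 is 4 (not reached); still 0 fragment(s).
Step 2: advance 18 -> fork_pos = 2 + 18 = 20. Reached multiple(s) of 4: 4, 8, 12, 16, 20 -> fragments 1-5 completed (5 total).
Step 3: advance 2 -> fork_pos = 20 + 2 = 22. Next multiple of 4 is 24 (not reached); still 5 fragment(s).
5 fragment(s) completed, covering template[0:20] (5 x 4 = 20). The next fragment, fragment 6, covers template[20:24], so it starts at position 20.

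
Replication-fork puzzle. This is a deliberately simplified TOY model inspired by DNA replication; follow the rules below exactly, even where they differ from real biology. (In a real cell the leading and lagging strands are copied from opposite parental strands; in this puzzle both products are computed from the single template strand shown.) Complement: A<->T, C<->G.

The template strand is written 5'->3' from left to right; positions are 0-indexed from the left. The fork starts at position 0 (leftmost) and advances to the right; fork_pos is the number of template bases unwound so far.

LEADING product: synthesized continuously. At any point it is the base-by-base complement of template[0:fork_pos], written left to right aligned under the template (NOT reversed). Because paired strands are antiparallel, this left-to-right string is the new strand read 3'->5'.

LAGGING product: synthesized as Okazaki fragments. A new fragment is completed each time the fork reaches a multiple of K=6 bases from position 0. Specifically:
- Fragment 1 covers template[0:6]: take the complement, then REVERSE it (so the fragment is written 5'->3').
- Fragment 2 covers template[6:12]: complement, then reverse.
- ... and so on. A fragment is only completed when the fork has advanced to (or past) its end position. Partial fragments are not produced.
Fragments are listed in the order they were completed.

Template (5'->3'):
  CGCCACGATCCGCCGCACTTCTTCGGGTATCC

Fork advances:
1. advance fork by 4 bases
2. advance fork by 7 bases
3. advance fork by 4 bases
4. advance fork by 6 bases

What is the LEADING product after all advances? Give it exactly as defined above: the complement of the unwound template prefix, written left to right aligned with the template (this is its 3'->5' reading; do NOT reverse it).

Answer: GCGGTGCTAGGCGGCGTGAAG

Derivation:
Step 1: advance 4 -> fork_pos = 0 + 4 = 4.
Step 2: advance 7 -> fork_pos = 4 + 7 = 11.
Step 3: advance 4 -> fork_pos = 11 + 4 = 15.
Step 4: advance 6 -> fork_pos = 15 + 6 = 21.
Unwound prefix: template[0:21] = CGCCACGATCCGCCGCACTTC
Complement it base by base (A<->T, C<->G), keeping left-to-right order:
  [0:5] CGCCA -> GCGGT
  [5:10] CGATC -> GCTAG
  [10:15] CGCCG -> GCGGC
  [15:20] CACTT -> GTGAA
  [20:21] C -> G
Concatenate: GCGGTGCTAGGCGGCGTGAAG (length 21; written aligned with the template, i.e. 3'->5').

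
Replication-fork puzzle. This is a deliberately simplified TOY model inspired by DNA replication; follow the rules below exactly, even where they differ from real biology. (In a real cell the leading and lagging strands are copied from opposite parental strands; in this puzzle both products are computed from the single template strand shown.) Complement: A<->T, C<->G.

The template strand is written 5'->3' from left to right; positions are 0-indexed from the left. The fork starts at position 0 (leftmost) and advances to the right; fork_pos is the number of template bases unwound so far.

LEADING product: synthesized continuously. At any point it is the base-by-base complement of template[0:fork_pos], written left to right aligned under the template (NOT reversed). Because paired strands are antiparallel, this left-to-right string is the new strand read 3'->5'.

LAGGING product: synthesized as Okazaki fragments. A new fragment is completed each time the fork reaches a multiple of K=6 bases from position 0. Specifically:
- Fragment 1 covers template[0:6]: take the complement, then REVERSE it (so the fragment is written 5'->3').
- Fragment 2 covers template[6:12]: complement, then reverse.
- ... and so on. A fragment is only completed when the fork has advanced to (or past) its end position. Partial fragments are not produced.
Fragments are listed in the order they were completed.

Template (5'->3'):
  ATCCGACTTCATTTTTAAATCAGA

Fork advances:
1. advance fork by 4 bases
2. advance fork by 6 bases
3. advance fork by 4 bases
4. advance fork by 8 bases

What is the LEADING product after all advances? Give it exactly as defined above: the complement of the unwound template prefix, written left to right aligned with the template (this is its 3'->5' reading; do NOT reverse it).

Answer: TAGGCTGAAGTAAAAATTTAGT

Derivation:
Step 1: advance 4 -> fork_pos = 0 + 4 = 4.
Step 2: advance 6 -> fork_pos = 4 + 6 = 10.
Step 3: advance 4 -> fork_pos = 10 + 4 = 14.
Step 4: advance 8 -> fork_pos = 14 + 8 = 22.
Unwound prefix: template[0:22] = ATCCGACTTCATTTTTAAATCA
Complement it base by base (A<->T, C<->G), keeping left-to-right order:
  [0:5] ATCCG -> TAGGC
  [5:10] ACTTC -> TGAAG
  [10:15] ATTTT -> TAAAA
  [15:20] TAAAT -> ATTTA
  [20:22] CA -> GT
Concatenate: TAGGCTGAAGTAAAAATTTAGT (length 22; written aligned with the template, i.e. 3'->5').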